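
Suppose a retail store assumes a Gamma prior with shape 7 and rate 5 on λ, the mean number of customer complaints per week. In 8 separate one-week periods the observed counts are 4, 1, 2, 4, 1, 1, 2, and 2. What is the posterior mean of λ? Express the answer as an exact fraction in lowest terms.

Total count: 4 + 1 + 2 + 4 + 1 + 1 + 2 + 2 = 17.
Total exposure: 8 weeks.
Gamma(α, β) with Poisson data over total exposure Σt gives posterior Gamma(α+Σx, β+Σt) = Gamma(24, 13).
Posterior mean = α'/β' = 24/13.

24/13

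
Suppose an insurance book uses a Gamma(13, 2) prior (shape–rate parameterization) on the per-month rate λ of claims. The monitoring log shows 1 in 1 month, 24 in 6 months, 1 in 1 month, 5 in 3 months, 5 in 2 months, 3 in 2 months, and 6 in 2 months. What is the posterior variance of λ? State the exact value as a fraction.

58/361

Total count: 1 + 24 + 1 + 5 + 5 + 3 + 6 = 45.
Total exposure: 1 + 6 + 1 + 3 + 2 + 2 + 2 = 17 months.
Posterior: α' = 13 + 45 = 58, β' = 2 + 17 = 19.
Posterior variance = α'/β'² = 58/361.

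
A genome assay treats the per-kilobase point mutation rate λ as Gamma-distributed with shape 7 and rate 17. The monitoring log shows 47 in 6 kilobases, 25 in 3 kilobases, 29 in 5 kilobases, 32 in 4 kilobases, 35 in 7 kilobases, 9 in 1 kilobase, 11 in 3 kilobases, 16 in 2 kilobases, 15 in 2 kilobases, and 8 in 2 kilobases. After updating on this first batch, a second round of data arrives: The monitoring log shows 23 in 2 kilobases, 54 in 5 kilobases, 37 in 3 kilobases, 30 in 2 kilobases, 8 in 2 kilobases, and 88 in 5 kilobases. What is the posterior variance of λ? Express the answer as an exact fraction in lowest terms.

Total count: 47 + 25 + 29 + 32 + 35 + 9 + 11 + 16 + 15 + 8 = 227.
Total exposure: 6 + 3 + 5 + 4 + 7 + 1 + 3 + 2 + 2 + 2 = 35 kilobases.
After the first batch: Gamma(7 + 227, 17 + 35) = Gamma(234, 52).
Total count: 23 + 54 + 37 + 30 + 8 + 88 = 240.
Total exposure: 2 + 5 + 3 + 2 + 2 + 5 = 19 kilobases.
After the second batch: Gamma(234 + 240, 52 + 19) = Gamma(474, 71).
Posterior variance = α'/β'² = 474/5041.

474/5041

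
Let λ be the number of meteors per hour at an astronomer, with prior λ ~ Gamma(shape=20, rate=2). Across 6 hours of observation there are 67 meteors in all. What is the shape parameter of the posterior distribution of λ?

Total count 67 over total exposure 6 hours.
Posterior: α' = 20 + 67 = 87, β' = 2 + 6 = 8.

87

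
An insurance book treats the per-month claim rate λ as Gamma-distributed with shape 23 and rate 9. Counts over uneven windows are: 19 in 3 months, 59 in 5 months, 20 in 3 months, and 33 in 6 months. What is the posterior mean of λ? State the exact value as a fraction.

Total count: 19 + 59 + 20 + 33 = 131.
Total exposure: 3 + 5 + 3 + 6 = 17 months.
Posterior: α' = 23 + 131 = 154, β' = 9 + 17 = 26.
Posterior mean = α'/β' = 154/26 = 77/13.

77/13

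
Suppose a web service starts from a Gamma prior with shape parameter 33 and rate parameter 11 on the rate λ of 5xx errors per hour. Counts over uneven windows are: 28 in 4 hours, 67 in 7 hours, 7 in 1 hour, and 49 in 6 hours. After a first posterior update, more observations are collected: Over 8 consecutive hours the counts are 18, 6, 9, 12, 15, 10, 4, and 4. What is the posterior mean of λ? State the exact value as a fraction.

262/37

Total count: 28 + 67 + 7 + 49 = 151.
Total exposure: 4 + 7 + 1 + 6 = 18 hours.
After the first batch: Gamma(33 + 151, 11 + 18) = Gamma(184, 29).
Total count: 18 + 6 + 9 + 12 + 15 + 10 + 4 + 4 = 78.
Total exposure: 8 hours.
After the second batch: Gamma(184 + 78, 29 + 8) = Gamma(262, 37).
Posterior mean = α'/β' = 262/37.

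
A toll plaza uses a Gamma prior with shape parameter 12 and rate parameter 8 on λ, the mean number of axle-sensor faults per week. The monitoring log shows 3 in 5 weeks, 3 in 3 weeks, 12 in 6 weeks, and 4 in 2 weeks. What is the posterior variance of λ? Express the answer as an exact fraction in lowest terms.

17/288

Total count: 3 + 3 + 12 + 4 = 22.
Total exposure: 5 + 3 + 6 + 2 = 16 weeks.
Gamma(α, β) with Poisson data over total exposure Σt gives posterior Gamma(α+Σx, β+Σt) = Gamma(34, 24).
Posterior variance = α'/β'² = 34/576 = 17/288.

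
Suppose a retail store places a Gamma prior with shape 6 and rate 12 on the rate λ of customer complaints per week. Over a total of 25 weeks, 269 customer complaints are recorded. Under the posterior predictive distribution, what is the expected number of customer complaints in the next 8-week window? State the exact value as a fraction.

Total count 269 over total exposure 25 weeks.
The Gamma prior is conjugate for the Poisson rate, so λ | data ~ Gamma(6+269, 12+25) = Gamma(275, 37).
Predictive mean over an 8-week window = T·E[λ|data] = 8·275/37 = 2200/37.

2200/37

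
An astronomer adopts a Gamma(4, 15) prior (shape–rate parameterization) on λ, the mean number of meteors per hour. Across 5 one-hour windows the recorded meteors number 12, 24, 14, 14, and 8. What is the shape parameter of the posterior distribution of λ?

76

Total count: 12 + 24 + 14 + 14 + 8 = 72.
Total exposure: 5 hours.
Conjugate update: add total count to the shape and total exposure to the rate, giving Gamma(76, 20).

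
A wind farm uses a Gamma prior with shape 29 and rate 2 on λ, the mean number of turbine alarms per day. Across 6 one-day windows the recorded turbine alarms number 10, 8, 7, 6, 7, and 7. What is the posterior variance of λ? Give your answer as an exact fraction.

Total count: 10 + 8 + 7 + 6 + 7 + 7 = 45.
Total exposure: 6 days.
Gamma(α, β) with Poisson data over total exposure Σt gives posterior Gamma(α+Σx, β+Σt) = Gamma(74, 8).
Posterior variance = α'/β'² = 74/64 = 37/32.

37/32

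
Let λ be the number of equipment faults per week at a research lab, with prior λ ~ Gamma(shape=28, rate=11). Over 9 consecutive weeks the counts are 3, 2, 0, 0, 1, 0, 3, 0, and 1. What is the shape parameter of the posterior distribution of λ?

38

Total count: 3 + 2 + 0 + 0 + 1 + 0 + 3 + 0 + 1 = 10.
Total exposure: 9 weeks.
Posterior: α' = 28 + 10 = 38, β' = 11 + 9 = 20.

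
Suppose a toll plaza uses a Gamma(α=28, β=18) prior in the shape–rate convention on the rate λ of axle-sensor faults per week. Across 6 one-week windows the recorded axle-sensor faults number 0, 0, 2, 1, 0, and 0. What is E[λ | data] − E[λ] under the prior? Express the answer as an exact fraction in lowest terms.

Total count: 0 + 0 + 2 + 1 + 0 + 0 = 3.
Total exposure: 6 weeks.
By Gamma–Poisson conjugacy, the posterior is Gamma(α + Σx, β + Σt) = Gamma(28 + 3, 18 + 6) = Gamma(31, 24).
Posterior mean = 31/24 = 31/24; prior mean = 28/18 = 14/9. Difference = 31/24 − 14/9 = -19/72.

-19/72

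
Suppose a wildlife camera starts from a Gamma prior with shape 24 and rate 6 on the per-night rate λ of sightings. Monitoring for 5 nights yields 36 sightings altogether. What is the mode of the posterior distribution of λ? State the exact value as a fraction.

59/11

Total count 36 over total exposure 5 nights.
By Gamma–Poisson conjugacy, the posterior is Gamma(α + Σx, β + Σt) = Gamma(24 + 36, 6 + 5) = Gamma(60, 11).
Posterior mode = (α'−1)/β' = 59/11.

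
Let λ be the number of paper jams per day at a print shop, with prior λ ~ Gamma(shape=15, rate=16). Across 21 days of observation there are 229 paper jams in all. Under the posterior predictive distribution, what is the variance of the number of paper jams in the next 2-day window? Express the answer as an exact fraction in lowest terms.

19032/1369

Total count 229 over total exposure 21 days.
By Gamma–Poisson conjugacy, the posterior is Gamma(α + Σx, β + Σt) = Gamma(15 + 229, 16 + 21) = Gamma(244, 37).
The posterior predictive for a window of length T is Negative Binomial with variance T·α'·(β'+T)/β'² = 2·244·39/1369 = 19032/1369.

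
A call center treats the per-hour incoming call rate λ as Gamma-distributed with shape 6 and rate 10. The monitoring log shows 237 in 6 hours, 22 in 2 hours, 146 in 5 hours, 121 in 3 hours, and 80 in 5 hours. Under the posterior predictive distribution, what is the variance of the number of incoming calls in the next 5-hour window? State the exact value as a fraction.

110160/961

Total count: 237 + 22 + 146 + 121 + 80 = 606.
Total exposure: 6 + 2 + 5 + 3 + 5 = 21 hours.
Conjugate update: add total count to the shape and total exposure to the rate, giving Gamma(612, 31).
The posterior predictive for a window of length T is Negative Binomial with variance T·α'·(β'+T)/β'² = 5·612·36/961 = 110160/961.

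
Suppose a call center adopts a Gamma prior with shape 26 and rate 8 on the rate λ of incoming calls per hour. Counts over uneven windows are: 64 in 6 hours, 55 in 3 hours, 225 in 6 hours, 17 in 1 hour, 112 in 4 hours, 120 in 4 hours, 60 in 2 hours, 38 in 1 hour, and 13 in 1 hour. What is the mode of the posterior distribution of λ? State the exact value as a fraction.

Total count: 64 + 55 + 225 + 17 + 112 + 120 + 60 + 38 + 13 = 704.
Total exposure: 6 + 3 + 6 + 1 + 4 + 4 + 2 + 1 + 1 = 28 hours.
Posterior: α' = 26 + 704 = 730, β' = 8 + 28 = 36.
Posterior mode = (α'−1)/β' = 729/36 = 81/4.

81/4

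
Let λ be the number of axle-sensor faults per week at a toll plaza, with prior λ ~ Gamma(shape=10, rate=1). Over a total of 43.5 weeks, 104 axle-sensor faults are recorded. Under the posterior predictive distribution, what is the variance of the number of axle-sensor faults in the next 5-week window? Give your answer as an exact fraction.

112860/7921

Total count 104 over total exposure 43.5 weeks.
By Gamma–Poisson conjugacy, the posterior is Gamma(α + Σx, β + Σt) = Gamma(10 + 104, 1 + 43.5) = Gamma(114, 89/2).
The posterior predictive for a window of length T is Negative Binomial with variance T·α'·(β'+T)/β'² = 5·114·(99/2)/(7921/4) = 112860/7921.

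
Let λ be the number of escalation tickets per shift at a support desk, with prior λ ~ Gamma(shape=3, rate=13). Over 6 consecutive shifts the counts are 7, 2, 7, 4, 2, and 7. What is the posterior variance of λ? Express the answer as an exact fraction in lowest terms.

32/361

Total count: 7 + 2 + 7 + 4 + 2 + 7 = 29.
Total exposure: 6 shifts.
By Gamma–Poisson conjugacy, the posterior is Gamma(α + Σx, β + Σt) = Gamma(3 + 29, 13 + 6) = Gamma(32, 19).
Posterior variance = α'/β'² = 32/361.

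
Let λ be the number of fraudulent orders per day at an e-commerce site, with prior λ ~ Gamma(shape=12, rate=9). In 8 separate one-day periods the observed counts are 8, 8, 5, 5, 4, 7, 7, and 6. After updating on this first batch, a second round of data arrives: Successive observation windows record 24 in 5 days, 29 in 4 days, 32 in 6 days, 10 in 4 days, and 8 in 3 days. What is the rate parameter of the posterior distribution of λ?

39

Total count: 8 + 8 + 5 + 5 + 4 + 7 + 7 + 6 = 50.
Total exposure: 8 days.
After the first batch: Gamma(12 + 50, 9 + 8) = Gamma(62, 17).
Total count: 24 + 29 + 32 + 10 + 8 = 103.
Total exposure: 5 + 4 + 6 + 4 + 3 = 22 days.
After the second batch: Gamma(62 + 103, 17 + 22) = Gamma(165, 39).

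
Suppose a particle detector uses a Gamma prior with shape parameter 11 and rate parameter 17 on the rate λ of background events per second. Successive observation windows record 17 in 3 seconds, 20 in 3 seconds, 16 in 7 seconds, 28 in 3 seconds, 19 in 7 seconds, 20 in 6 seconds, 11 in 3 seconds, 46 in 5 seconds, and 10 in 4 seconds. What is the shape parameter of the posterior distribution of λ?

198

Total count: 17 + 20 + 16 + 28 + 19 + 20 + 11 + 46 + 10 = 187.
Total exposure: 3 + 3 + 7 + 3 + 7 + 6 + 3 + 5 + 4 = 41 seconds.
By Gamma–Poisson conjugacy, the posterior is Gamma(α + Σx, β + Σt) = Gamma(11 + 187, 17 + 41) = Gamma(198, 58).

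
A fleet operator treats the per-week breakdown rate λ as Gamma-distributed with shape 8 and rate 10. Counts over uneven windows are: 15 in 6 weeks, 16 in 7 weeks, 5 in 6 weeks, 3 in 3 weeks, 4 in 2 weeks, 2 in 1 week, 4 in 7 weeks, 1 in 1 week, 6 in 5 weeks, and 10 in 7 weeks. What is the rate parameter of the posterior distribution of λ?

Total count: 15 + 16 + 5 + 3 + 4 + 2 + 4 + 1 + 6 + 10 = 66.
Total exposure: 6 + 7 + 6 + 3 + 2 + 1 + 7 + 1 + 5 + 7 = 45 weeks.
By Gamma–Poisson conjugacy, the posterior is Gamma(α + Σx, β + Σt) = Gamma(8 + 66, 10 + 45) = Gamma(74, 55).

55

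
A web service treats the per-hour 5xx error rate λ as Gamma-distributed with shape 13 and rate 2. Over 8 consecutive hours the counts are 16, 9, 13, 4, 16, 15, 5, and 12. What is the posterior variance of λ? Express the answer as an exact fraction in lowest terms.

Total count: 16 + 9 + 13 + 4 + 16 + 15 + 5 + 12 = 90.
Total exposure: 8 hours.
Conjugate update: add total count to the shape and total exposure to the rate, giving Gamma(103, 10).
Posterior variance = α'/β'² = 103/100.

103/100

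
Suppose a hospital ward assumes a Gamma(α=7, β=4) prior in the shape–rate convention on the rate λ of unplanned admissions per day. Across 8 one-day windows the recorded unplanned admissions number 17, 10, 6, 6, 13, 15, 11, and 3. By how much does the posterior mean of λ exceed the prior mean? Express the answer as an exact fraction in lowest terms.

67/12

Total count: 17 + 10 + 6 + 6 + 13 + 15 + 11 + 3 = 81.
Total exposure: 8 days.
By Gamma–Poisson conjugacy, the posterior is Gamma(α + Σx, β + Σt) = Gamma(7 + 81, 4 + 8) = Gamma(88, 12).
Posterior mean = 88/12 = 22/3; prior mean = 7/4 = 7/4. Difference = 22/3 − 7/4 = 67/12.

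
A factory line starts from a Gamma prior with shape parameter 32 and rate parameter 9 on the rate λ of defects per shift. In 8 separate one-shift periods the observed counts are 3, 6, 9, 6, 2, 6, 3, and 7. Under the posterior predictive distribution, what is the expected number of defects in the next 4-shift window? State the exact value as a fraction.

Total count: 3 + 6 + 9 + 6 + 2 + 6 + 3 + 7 = 42.
Total exposure: 8 shifts.
Gamma(α, β) with Poisson data over total exposure Σt gives posterior Gamma(α+Σx, β+Σt) = Gamma(74, 17).
Predictive mean over a 4-shift window = T·E[λ|data] = 4·74/17 = 296/17.

296/17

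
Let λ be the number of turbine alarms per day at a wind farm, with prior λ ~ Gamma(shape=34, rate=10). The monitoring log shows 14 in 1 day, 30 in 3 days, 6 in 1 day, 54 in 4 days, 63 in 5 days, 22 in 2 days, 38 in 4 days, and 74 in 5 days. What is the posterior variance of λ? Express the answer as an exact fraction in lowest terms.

67/245

Total count: 14 + 30 + 6 + 54 + 63 + 22 + 38 + 74 = 301.
Total exposure: 1 + 3 + 1 + 4 + 5 + 2 + 4 + 5 = 25 days.
The Gamma prior is conjugate for the Poisson rate, so λ | data ~ Gamma(34+301, 10+25) = Gamma(335, 35).
Posterior variance = α'/β'² = 335/1225 = 67/245.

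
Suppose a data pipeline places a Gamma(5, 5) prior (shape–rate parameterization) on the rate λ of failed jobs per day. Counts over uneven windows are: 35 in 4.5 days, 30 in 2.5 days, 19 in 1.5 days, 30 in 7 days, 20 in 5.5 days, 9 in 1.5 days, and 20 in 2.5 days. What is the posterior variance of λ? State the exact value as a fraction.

Total count: 35 + 30 + 19 + 30 + 20 + 9 + 20 = 163.
Total exposure: 4.5 + 2.5 + 1.5 + 7 + 5.5 + 1.5 + 2.5 = 25 days.
The Gamma prior is conjugate for the Poisson rate, so λ | data ~ Gamma(5+163, 5+25) = Gamma(168, 30).
Posterior variance = α'/β'² = 168/900 = 14/75.

14/75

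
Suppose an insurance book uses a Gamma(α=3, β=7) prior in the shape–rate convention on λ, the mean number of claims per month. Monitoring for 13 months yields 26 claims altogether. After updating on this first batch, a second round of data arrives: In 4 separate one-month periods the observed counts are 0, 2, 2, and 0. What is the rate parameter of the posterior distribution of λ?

24

Total count 26 over total exposure 13 months.
After the first batch: Gamma(3 + 26, 7 + 13) = Gamma(29, 20).
Total count: 0 + 2 + 2 + 0 = 4.
Total exposure: 4 months.
After the second batch: Gamma(29 + 4, 20 + 4) = Gamma(33, 24).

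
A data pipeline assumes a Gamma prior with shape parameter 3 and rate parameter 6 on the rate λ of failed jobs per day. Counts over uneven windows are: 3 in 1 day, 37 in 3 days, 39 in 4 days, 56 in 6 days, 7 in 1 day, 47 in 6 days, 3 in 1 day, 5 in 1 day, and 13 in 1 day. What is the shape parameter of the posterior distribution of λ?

213

Total count: 3 + 37 + 39 + 56 + 7 + 47 + 3 + 5 + 13 = 210.
Total exposure: 1 + 3 + 4 + 6 + 1 + 6 + 1 + 1 + 1 = 24 days.
Posterior: α' = 3 + 210 = 213, β' = 6 + 24 = 30.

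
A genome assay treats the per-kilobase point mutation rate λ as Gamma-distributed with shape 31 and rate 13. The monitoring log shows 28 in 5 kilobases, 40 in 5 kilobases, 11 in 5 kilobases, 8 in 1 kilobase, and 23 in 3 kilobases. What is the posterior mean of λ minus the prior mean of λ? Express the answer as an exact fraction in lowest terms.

841/416

Total count: 28 + 40 + 11 + 8 + 23 = 110.
Total exposure: 5 + 5 + 5 + 1 + 3 = 19 kilobases.
The Gamma prior is conjugate for the Poisson rate, so λ | data ~ Gamma(31+110, 13+19) = Gamma(141, 32).
Posterior mean = 141/32 = 141/32; prior mean = 31/13 = 31/13. Difference = 141/32 − 31/13 = 841/416.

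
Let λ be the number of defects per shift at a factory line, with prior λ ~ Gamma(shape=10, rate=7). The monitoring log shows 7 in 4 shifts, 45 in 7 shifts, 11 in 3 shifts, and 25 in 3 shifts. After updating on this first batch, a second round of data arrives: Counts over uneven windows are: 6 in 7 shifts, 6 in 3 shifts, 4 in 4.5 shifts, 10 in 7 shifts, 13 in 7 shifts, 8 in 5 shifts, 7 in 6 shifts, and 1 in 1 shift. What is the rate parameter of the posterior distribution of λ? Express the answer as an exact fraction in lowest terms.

Total count: 7 + 45 + 11 + 25 = 88.
Total exposure: 4 + 7 + 3 + 3 = 17 shifts.
After the first batch: Gamma(10 + 88, 7 + 17) = Gamma(98, 24).
Total count: 6 + 6 + 4 + 10 + 13 + 8 + 7 + 1 = 55.
Total exposure: 7 + 3 + 4.5 + 7 + 7 + 5 + 6 + 1 = 40.5 shifts.
After the second batch: Gamma(98 + 55, 24 + 40.5) = Gamma(153, 129/2).

129/2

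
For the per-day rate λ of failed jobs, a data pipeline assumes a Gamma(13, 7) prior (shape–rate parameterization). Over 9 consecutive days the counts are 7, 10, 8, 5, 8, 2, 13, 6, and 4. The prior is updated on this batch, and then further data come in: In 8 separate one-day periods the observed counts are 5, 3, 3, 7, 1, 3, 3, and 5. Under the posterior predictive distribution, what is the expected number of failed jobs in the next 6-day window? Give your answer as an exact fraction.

Total count: 7 + 10 + 8 + 5 + 8 + 2 + 13 + 6 + 4 = 63.
Total exposure: 9 days.
After the first batch: Gamma(13 + 63, 7 + 9) = Gamma(76, 16).
Total count: 5 + 3 + 3 + 7 + 1 + 3 + 3 + 5 = 30.
Total exposure: 8 days.
After the second batch: Gamma(76 + 30, 16 + 8) = Gamma(106, 24).
Predictive mean over a 6-day window = T·E[λ|data] = 6·106/24 = 53/2.

53/2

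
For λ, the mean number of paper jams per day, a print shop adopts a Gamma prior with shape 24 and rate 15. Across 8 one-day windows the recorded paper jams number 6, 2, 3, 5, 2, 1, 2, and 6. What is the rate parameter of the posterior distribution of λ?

Total count: 6 + 2 + 3 + 5 + 2 + 1 + 2 + 6 = 27.
Total exposure: 8 days.
Gamma(α, β) with Poisson data over total exposure Σt gives posterior Gamma(α+Σx, β+Σt) = Gamma(51, 23).

23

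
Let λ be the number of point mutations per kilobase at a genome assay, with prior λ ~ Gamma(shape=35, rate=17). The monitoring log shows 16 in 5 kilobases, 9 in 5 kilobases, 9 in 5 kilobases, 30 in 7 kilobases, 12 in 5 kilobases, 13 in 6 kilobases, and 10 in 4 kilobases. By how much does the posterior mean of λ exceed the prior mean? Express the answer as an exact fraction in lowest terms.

194/459

Total count: 16 + 9 + 9 + 30 + 12 + 13 + 10 = 99.
Total exposure: 5 + 5 + 5 + 7 + 5 + 6 + 4 = 37 kilobases.
Posterior: α' = 35 + 99 = 134, β' = 17 + 37 = 54.
Posterior mean = 134/54 = 67/27; prior mean = 35/17 = 35/17. Difference = 67/27 − 35/17 = 194/459.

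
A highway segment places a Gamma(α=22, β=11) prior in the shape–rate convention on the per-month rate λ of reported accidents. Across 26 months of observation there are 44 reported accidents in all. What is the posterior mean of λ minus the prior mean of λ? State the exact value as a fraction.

Total count 44 over total exposure 26 months.
Conjugate update: add total count to the shape and total exposure to the rate, giving Gamma(66, 37).
Posterior mean = 66/37 = 66/37; prior mean = 22/11 = 2. Difference = 66/37 − 2 = -8/37.

-8/37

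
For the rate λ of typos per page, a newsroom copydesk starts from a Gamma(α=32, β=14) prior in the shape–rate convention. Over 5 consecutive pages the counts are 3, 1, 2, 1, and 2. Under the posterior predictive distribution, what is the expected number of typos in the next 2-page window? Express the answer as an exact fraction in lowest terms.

Total count: 3 + 1 + 2 + 1 + 2 = 9.
Total exposure: 5 pages.
Gamma(α, β) with Poisson data over total exposure Σt gives posterior Gamma(α+Σx, β+Σt) = Gamma(41, 19).
Predictive mean over a 2-page window = T·E[λ|data] = 2·41/19 = 82/19.

82/19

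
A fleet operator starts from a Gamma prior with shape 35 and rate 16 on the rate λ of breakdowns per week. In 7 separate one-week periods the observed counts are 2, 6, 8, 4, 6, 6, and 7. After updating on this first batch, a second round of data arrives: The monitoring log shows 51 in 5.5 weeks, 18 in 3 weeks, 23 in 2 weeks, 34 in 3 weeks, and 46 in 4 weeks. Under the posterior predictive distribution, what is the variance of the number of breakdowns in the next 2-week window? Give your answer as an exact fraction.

Total count: 2 + 6 + 8 + 4 + 6 + 6 + 7 = 39.
Total exposure: 7 weeks.
After the first batch: Gamma(35 + 39, 16 + 7) = Gamma(74, 23).
Total count: 51 + 18 + 23 + 34 + 46 = 172.
Total exposure: 5.5 + 3 + 2 + 3 + 4 = 17.5 weeks.
After the second batch: Gamma(74 + 172, 23 + 17.5) = Gamma(246, 81/2).
The posterior predictive for a window of length T is Negative Binomial with variance T·α'·(β'+T)/β'² = 2·246·(85/2)/(6561/4) = 27880/2187.

27880/2187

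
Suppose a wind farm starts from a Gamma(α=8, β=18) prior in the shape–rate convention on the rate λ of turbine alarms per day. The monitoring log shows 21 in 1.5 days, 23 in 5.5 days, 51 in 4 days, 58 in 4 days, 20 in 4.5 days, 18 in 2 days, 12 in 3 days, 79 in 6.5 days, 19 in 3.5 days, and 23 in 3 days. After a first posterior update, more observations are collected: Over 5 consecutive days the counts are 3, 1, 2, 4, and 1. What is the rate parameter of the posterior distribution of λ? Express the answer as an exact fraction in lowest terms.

121/2

Total count: 21 + 23 + 51 + 58 + 20 + 18 + 12 + 79 + 19 + 23 = 324.
Total exposure: 1.5 + 5.5 + 4 + 4 + 4.5 + 2 + 3 + 6.5 + 3.5 + 3 = 37.5 days.
After the first batch: Gamma(8 + 324, 18 + 37.5) = Gamma(332, 111/2).
Total count: 3 + 1 + 2 + 4 + 1 = 11.
Total exposure: 5 days.
After the second batch: Gamma(332 + 11, 111/2 + 5) = Gamma(343, 121/2).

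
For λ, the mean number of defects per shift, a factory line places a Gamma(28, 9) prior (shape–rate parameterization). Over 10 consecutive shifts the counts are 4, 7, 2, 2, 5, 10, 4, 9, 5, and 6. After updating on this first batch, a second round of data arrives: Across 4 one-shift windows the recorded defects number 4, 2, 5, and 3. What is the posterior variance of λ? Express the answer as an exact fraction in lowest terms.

Total count: 4 + 7 + 2 + 2 + 5 + 10 + 4 + 9 + 5 + 6 = 54.
Total exposure: 10 shifts.
After the first batch: Gamma(28 + 54, 9 + 10) = Gamma(82, 19).
Total count: 4 + 2 + 5 + 3 = 14.
Total exposure: 4 shifts.
After the second batch: Gamma(82 + 14, 19 + 4) = Gamma(96, 23).
Posterior variance = α'/β'² = 96/529.

96/529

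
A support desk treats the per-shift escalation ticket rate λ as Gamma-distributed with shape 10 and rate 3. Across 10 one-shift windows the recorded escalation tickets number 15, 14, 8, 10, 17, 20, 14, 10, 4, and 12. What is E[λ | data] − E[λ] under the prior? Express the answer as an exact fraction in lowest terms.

Total count: 15 + 14 + 8 + 10 + 17 + 20 + 14 + 10 + 4 + 12 = 124.
Total exposure: 10 shifts.
Posterior: α' = 10 + 124 = 134, β' = 3 + 10 = 13.
Posterior mean = 134/13 = 134/13; prior mean = 10/3 = 10/3. Difference = 134/13 − 10/3 = 272/39.

272/39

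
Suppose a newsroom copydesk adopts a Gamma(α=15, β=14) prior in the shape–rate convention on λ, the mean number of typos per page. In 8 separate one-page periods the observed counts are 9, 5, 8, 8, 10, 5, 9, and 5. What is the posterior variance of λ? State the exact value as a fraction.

Total count: 9 + 5 + 8 + 8 + 10 + 5 + 9 + 5 = 59.
Total exposure: 8 pages.
Gamma(α, β) with Poisson data over total exposure Σt gives posterior Gamma(α+Σx, β+Σt) = Gamma(74, 22).
Posterior variance = α'/β'² = 74/484 = 37/242.

37/242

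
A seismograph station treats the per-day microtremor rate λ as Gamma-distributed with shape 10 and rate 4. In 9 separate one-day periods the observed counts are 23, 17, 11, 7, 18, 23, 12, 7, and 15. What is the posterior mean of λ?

Total count: 23 + 17 + 11 + 7 + 18 + 23 + 12 + 7 + 15 = 133.
Total exposure: 9 days.
Posterior: α' = 10 + 133 = 143, β' = 4 + 9 = 13.
Posterior mean = α'/β' = 143/13 = 11.

11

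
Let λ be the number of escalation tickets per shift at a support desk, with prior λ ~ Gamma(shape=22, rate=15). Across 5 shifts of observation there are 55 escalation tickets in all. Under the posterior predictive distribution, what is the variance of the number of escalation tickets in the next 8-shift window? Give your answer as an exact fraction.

Total count 55 over total exposure 5 shifts.
Gamma(α, β) with Poisson data over total exposure Σt gives posterior Gamma(α+Σx, β+Σt) = Gamma(77, 20).
The posterior predictive for a window of length T is Negative Binomial with variance T·α'·(β'+T)/β'² = 8·77·28/400 = 1078/25.

1078/25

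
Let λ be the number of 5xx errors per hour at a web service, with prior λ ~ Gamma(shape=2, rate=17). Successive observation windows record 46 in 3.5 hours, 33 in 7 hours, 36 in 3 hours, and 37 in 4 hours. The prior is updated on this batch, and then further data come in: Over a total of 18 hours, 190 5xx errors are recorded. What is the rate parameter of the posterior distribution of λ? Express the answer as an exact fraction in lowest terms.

Total count: 46 + 33 + 36 + 37 = 152.
Total exposure: 3.5 + 7 + 3 + 4 = 17.5 hours.
After the first batch: Gamma(2 + 152, 17 + 17.5) = Gamma(154, 69/2).
Total count 190 over total exposure 18 hours.
After the second batch: Gamma(154 + 190, 69/2 + 18) = Gamma(344, 105/2).

105/2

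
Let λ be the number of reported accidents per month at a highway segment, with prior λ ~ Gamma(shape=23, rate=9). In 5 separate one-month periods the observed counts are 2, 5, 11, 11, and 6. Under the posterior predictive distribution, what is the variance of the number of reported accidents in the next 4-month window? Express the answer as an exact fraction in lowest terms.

1044/49

Total count: 2 + 5 + 11 + 11 + 6 = 35.
Total exposure: 5 months.
By Gamma–Poisson conjugacy, the posterior is Gamma(α + Σx, β + Σt) = Gamma(23 + 35, 9 + 5) = Gamma(58, 14).
The posterior predictive for a window of length T is Negative Binomial with variance T·α'·(β'+T)/β'² = 4·58·18/196 = 1044/49.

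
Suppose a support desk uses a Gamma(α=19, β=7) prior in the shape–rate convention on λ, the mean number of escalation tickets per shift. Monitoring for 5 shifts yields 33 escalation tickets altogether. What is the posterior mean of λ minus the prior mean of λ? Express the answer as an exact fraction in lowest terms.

Total count 33 over total exposure 5 shifts.
By Gamma–Poisson conjugacy, the posterior is Gamma(α + Σx, β + Σt) = Gamma(19 + 33, 7 + 5) = Gamma(52, 12).
Posterior mean = 52/12 = 13/3; prior mean = 19/7 = 19/7. Difference = 13/3 − 19/7 = 34/21.

34/21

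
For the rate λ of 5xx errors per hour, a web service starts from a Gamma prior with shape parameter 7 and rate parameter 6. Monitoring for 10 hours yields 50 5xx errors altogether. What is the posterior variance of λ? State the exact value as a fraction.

57/256

Total count 50 over total exposure 10 hours.
Conjugate update: add total count to the shape and total exposure to the rate, giving Gamma(57, 16).
Posterior variance = α'/β'² = 57/256.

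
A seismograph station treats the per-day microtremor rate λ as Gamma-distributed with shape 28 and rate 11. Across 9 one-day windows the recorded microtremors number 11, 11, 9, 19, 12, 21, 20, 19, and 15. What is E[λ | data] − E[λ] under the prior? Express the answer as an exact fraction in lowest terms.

Total count: 11 + 11 + 9 + 19 + 12 + 21 + 20 + 19 + 15 = 137.
Total exposure: 9 days.
Posterior: α' = 28 + 137 = 165, β' = 11 + 9 = 20.
Posterior mean = 165/20 = 33/4; prior mean = 28/11 = 28/11. Difference = 33/4 − 28/11 = 251/44.

251/44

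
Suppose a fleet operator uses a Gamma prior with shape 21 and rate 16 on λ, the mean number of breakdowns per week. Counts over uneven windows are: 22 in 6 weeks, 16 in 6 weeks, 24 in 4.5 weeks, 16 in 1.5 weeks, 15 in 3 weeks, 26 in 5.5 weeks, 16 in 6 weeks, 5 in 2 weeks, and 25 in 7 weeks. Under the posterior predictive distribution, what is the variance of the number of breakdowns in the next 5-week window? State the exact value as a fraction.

Total count: 22 + 16 + 24 + 16 + 15 + 26 + 16 + 5 + 25 = 165.
Total exposure: 6 + 6 + 4.5 + 1.5 + 3 + 5.5 + 6 + 2 + 7 = 41.5 weeks.
Conjugate update: add total count to the shape and total exposure to the rate, giving Gamma(186, 115/2).
The posterior predictive for a window of length T is Negative Binomial with variance T·α'·(β'+T)/β'² = 5·186·(125/2)/(13225/4) = 9300/529.

9300/529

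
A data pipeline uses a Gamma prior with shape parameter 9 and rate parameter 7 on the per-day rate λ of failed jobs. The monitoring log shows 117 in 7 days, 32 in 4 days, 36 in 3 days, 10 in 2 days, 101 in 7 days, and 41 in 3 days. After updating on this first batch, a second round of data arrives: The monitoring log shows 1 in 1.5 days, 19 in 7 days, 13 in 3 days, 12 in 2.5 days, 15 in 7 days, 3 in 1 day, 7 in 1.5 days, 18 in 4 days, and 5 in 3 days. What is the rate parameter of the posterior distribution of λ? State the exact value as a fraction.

Total count: 117 + 32 + 36 + 10 + 101 + 41 = 337.
Total exposure: 7 + 4 + 3 + 2 + 7 + 3 = 26 days.
After the first batch: Gamma(9 + 337, 7 + 26) = Gamma(346, 33).
Total count: 1 + 19 + 13 + 12 + 15 + 3 + 7 + 18 + 5 = 93.
Total exposure: 1.5 + 7 + 3 + 2.5 + 7 + 1 + 1.5 + 4 + 3 = 30.5 days.
After the second batch: Gamma(346 + 93, 33 + 30.5) = Gamma(439, 127/2).

127/2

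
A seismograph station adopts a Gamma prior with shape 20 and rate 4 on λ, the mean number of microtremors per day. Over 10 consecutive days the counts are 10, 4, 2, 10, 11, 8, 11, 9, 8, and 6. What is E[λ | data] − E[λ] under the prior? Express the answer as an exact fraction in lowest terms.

29/14

Total count: 10 + 4 + 2 + 10 + 11 + 8 + 11 + 9 + 8 + 6 = 79.
Total exposure: 10 days.
Conjugate update: add total count to the shape and total exposure to the rate, giving Gamma(99, 14).
Posterior mean = 99/14 = 99/14; prior mean = 20/4 = 5. Difference = 99/14 − 5 = 29/14.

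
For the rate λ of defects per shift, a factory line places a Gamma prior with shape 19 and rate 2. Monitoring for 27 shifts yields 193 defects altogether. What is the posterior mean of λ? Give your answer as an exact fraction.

212/29

Total count 193 over total exposure 27 shifts.
By Gamma–Poisson conjugacy, the posterior is Gamma(α + Σx, β + Σt) = Gamma(19 + 193, 2 + 27) = Gamma(212, 29).
Posterior mean = α'/β' = 212/29.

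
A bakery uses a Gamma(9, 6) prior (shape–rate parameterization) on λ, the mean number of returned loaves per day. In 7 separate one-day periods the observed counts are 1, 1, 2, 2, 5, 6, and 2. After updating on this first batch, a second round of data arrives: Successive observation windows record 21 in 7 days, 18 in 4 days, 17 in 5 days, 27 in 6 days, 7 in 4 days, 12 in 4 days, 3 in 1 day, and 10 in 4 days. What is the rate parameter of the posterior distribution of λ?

48

Total count: 1 + 1 + 2 + 2 + 5 + 6 + 2 = 19.
Total exposure: 7 days.
After the first batch: Gamma(9 + 19, 6 + 7) = Gamma(28, 13).
Total count: 21 + 18 + 17 + 27 + 7 + 12 + 3 + 10 = 115.
Total exposure: 7 + 4 + 5 + 6 + 4 + 4 + 1 + 4 = 35 days.
After the second batch: Gamma(28 + 115, 13 + 35) = Gamma(143, 48).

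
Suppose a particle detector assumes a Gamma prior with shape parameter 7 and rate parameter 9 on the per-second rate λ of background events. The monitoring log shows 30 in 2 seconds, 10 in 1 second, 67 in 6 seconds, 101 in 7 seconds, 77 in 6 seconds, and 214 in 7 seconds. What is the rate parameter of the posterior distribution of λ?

Total count: 30 + 10 + 67 + 101 + 77 + 214 = 499.
Total exposure: 2 + 1 + 6 + 7 + 6 + 7 = 29 seconds.
Gamma(α, β) with Poisson data over total exposure Σt gives posterior Gamma(α+Σx, β+Σt) = Gamma(506, 38).

38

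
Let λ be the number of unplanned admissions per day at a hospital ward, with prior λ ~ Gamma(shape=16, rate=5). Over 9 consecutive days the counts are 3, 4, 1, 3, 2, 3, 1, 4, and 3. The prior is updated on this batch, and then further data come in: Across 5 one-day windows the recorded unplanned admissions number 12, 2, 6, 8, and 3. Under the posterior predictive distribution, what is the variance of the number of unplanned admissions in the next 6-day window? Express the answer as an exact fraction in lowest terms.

10650/361

Total count: 3 + 4 + 1 + 3 + 2 + 3 + 1 + 4 + 3 = 24.
Total exposure: 9 days.
After the first batch: Gamma(16 + 24, 5 + 9) = Gamma(40, 14).
Total count: 12 + 2 + 6 + 8 + 3 = 31.
Total exposure: 5 days.
After the second batch: Gamma(40 + 31, 14 + 5) = Gamma(71, 19).
The posterior predictive for a window of length T is Negative Binomial with variance T·α'·(β'+T)/β'² = 6·71·25/361 = 10650/361.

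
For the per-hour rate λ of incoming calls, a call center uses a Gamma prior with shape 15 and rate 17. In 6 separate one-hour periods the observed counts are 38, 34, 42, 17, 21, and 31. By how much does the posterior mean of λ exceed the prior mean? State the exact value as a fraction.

Total count: 38 + 34 + 42 + 17 + 21 + 31 = 183.
Total exposure: 6 hours.
By Gamma–Poisson conjugacy, the posterior is Gamma(α + Σx, β + Σt) = Gamma(15 + 183, 17 + 6) = Gamma(198, 23).
Posterior mean = 198/23 = 198/23; prior mean = 15/17 = 15/17. Difference = 198/23 − 15/17 = 3021/391.

3021/391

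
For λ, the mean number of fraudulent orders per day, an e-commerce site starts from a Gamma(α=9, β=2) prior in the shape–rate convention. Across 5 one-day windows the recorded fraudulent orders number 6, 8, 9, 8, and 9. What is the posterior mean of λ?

Total count: 6 + 8 + 9 + 8 + 9 = 40.
Total exposure: 5 days.
The Gamma prior is conjugate for the Poisson rate, so λ | data ~ Gamma(9+40, 2+5) = Gamma(49, 7).
Posterior mean = α'/β' = 49/7 = 7.

7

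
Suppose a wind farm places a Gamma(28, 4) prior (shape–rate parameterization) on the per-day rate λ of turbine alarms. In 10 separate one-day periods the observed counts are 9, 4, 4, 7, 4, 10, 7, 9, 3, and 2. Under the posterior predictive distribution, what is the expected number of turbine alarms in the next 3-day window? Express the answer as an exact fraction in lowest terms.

Total count: 9 + 4 + 4 + 7 + 4 + 10 + 7 + 9 + 3 + 2 = 59.
Total exposure: 10 days.
The Gamma prior is conjugate for the Poisson rate, so λ | data ~ Gamma(28+59, 4+10) = Gamma(87, 14).
Predictive mean over a 3-day window = T·E[λ|data] = 3·87/14 = 261/14.

261/14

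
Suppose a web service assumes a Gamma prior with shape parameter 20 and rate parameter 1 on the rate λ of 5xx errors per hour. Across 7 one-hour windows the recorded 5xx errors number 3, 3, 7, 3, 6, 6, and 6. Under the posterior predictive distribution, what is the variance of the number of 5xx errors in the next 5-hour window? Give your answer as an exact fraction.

1755/32

Total count: 3 + 3 + 7 + 3 + 6 + 6 + 6 = 34.
Total exposure: 7 hours.
The Gamma prior is conjugate for the Poisson rate, so λ | data ~ Gamma(20+34, 1+7) = Gamma(54, 8).
The posterior predictive for a window of length T is Negative Binomial with variance T·α'·(β'+T)/β'² = 5·54·13/64 = 1755/32.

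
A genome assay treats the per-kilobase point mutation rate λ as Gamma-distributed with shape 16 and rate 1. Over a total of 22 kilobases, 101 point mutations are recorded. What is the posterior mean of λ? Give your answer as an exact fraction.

117/23

Total count 101 over total exposure 22 kilobases.
Posterior: α' = 16 + 101 = 117, β' = 1 + 22 = 23.
Posterior mean = α'/β' = 117/23.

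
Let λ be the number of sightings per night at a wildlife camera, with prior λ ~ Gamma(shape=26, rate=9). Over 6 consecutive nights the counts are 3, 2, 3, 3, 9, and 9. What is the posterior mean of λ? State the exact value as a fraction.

11/3

Total count: 3 + 2 + 3 + 3 + 9 + 9 = 29.
Total exposure: 6 nights.
Conjugate update: add total count to the shape and total exposure to the rate, giving Gamma(55, 15).
Posterior mean = α'/β' = 55/15 = 11/3.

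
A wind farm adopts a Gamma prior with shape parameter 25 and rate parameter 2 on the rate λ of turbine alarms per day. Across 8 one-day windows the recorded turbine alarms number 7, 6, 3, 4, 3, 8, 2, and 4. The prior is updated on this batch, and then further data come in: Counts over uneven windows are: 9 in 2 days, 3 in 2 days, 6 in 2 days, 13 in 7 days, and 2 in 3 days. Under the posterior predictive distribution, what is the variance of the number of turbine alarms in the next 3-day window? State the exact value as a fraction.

Total count: 7 + 6 + 3 + 4 + 3 + 8 + 2 + 4 = 37.
Total exposure: 8 days.
After the first batch: Gamma(25 + 37, 2 + 8) = Gamma(62, 10).
Total count: 9 + 3 + 6 + 13 + 2 = 33.
Total exposure: 2 + 2 + 2 + 7 + 3 = 16 days.
After the second batch: Gamma(62 + 33, 10 + 16) = Gamma(95, 26).
The posterior predictive for a window of length T is Negative Binomial with variance T·α'·(β'+T)/β'² = 3·95·29/676 = 8265/676.

8265/676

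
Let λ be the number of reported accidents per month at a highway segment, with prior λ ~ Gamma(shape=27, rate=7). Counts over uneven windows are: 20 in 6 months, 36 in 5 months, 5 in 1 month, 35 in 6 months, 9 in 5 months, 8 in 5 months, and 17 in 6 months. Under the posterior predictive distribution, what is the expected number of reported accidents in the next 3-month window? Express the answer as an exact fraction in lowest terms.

Total count: 20 + 36 + 5 + 35 + 9 + 8 + 17 = 130.
Total exposure: 6 + 5 + 1 + 6 + 5 + 5 + 6 = 34 months.
The Gamma prior is conjugate for the Poisson rate, so λ | data ~ Gamma(27+130, 7+34) = Gamma(157, 41).
Predictive mean over a 3-month window = T·E[λ|data] = 3·157/41 = 471/41.

471/41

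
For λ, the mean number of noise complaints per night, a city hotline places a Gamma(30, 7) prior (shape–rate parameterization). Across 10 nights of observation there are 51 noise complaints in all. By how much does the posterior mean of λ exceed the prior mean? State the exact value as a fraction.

Total count 51 over total exposure 10 nights.
By Gamma–Poisson conjugacy, the posterior is Gamma(α + Σx, β + Σt) = Gamma(30 + 51, 7 + 10) = Gamma(81, 17).
Posterior mean = 81/17 = 81/17; prior mean = 30/7 = 30/7. Difference = 81/17 − 30/7 = 57/119.

57/119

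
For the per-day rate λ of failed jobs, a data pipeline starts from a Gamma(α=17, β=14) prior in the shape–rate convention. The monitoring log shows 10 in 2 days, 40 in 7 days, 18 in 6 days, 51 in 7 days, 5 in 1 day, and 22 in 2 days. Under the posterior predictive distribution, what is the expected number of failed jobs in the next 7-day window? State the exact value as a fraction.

Total count: 10 + 40 + 18 + 51 + 5 + 22 = 146.
Total exposure: 2 + 7 + 6 + 7 + 1 + 2 = 25 days.
Conjugate update: add total count to the shape and total exposure to the rate, giving Gamma(163, 39).
Predictive mean over a 7-day window = T·E[λ|data] = 7·163/39 = 1141/39.

1141/39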